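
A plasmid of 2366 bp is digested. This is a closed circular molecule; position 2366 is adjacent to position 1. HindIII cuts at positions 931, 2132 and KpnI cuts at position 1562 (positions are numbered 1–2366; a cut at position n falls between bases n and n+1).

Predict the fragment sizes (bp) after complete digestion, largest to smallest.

Combined cut positions (sorted): 931, 1562, 2132.
Circular molecule, 3 cuts → 3 fragments:
  1562 − 931 = 631 bp
  2132 − 1562 = 570 bp
  wrap: 2366 − 2132 + 931 = 1165 bp
Sorted largest to smallest: 1165, 631, 570 bp.

1165, 631, 570 bp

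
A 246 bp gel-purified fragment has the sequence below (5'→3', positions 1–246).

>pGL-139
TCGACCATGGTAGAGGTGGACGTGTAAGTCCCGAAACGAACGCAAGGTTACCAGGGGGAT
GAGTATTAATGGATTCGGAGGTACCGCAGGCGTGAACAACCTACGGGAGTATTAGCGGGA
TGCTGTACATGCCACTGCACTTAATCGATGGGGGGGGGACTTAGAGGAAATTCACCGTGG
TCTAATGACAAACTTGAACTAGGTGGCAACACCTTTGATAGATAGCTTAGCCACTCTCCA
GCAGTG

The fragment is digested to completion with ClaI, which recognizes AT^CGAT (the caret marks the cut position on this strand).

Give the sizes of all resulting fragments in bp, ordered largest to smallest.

145, 101 bp

The ClaI site (ATCGAT) starts at position 144.
ClaI cuts after base 2 of each site, so after position 145.
Linear molecule, 1 cut → 2 fragments:
  1–145 → 145 bp
  146–246 → 101 bp
Sorted largest to smallest: 145, 101 bp.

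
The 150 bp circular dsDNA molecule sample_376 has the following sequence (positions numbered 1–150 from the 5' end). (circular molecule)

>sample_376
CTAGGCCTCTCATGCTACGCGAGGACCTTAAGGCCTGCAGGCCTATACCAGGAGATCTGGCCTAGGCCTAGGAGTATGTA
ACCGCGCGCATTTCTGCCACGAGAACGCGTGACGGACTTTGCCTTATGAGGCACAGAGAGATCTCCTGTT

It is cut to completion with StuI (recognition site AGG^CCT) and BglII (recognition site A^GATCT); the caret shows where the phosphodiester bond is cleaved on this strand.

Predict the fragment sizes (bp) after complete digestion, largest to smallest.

StuI sites (AGGCCT) start at positions 3, 31, 39, 64.
StuI cuts after base 3 of each site, so after positions 5, 33, 41, 66.
BglII sites (AGATCT) start at positions 53, 139.
BglII cuts after the first base of each site, so after positions 53, 139.
Combined cut positions: 5, 33, 41, 53, 66, 139.
Circular molecule, 6 cuts → 6 fragments:
  6–33 → 28 bp
  34–41 → 8 bp
  42–53 → 12 bp
  54–66 → 13 bp
  67–139 → 73 bp
  140–150 then 1–5 → 11 + 5 = 16 bp
Sorted largest to smallest: 73, 28, 16, 13, 12, 8 bp.

73, 28, 16, 13, 12, 8 bp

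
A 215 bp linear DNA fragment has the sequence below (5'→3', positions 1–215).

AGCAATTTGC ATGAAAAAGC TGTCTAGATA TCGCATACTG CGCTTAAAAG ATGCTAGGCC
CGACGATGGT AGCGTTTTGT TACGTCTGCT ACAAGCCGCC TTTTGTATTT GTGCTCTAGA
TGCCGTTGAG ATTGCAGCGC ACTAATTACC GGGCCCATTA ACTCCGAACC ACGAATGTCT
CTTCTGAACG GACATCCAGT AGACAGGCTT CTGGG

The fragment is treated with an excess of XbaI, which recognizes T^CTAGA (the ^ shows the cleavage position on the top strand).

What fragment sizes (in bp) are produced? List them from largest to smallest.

XbaI sites (TCTAGA) start at positions 23, 115.
XbaI cuts after the first base of each site, so after positions 23, 115.
Linear molecule, 2 cuts → 3 fragments:
  1–23 → 23 bp
  24–115 → 92 bp
  116–215 → 100 bp
Sorted largest to smallest: 100, 92, 23 bp.

100, 92, 23 bp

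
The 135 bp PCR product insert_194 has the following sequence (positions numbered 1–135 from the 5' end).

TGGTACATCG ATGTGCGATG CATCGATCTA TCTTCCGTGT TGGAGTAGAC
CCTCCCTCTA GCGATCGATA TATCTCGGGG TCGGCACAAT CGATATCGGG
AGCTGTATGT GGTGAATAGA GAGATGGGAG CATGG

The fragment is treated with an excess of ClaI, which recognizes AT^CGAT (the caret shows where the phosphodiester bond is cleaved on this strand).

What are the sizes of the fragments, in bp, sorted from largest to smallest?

45, 42, 25, 15, 8 bp

ClaI sites (ATCGAT) start at positions 7, 22, 64, 89.
ClaI cuts after base 2 of each site, so after positions 8, 23, 65, 90.
Linear molecule, 4 cuts → 5 fragments:
  1–8 → 8 bp
  9–23 → 15 bp
  24–65 → 42 bp
  66–90 → 25 bp
  91–135 → 45 bp
Sorted largest to smallest: 45, 42, 25, 15, 8 bp.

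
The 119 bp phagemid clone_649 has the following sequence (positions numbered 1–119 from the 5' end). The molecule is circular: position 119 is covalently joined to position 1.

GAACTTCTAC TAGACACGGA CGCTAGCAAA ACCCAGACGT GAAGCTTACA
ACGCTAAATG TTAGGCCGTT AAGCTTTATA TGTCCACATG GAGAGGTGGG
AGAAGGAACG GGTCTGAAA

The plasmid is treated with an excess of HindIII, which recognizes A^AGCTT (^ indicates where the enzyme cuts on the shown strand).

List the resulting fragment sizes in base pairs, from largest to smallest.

90, 29 bp

HindIII sites (AAGCTT) start at positions 42, 71.
HindIII cuts after the first base of each site, so after positions 42, 71.
Circular molecule, 2 cuts → 2 fragments:
  43–71 → 29 bp
  72–119 then 1–42 → 48 + 42 = 90 bp
Sorted largest to smallest: 90, 29 bp.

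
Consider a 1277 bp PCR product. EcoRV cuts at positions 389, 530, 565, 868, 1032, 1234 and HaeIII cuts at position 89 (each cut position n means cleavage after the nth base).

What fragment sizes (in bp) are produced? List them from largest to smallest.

303, 300, 202, 164, 141, 89, 43, 35 bp

Combined cut positions (sorted): 89, 389, 530, 565, 868, 1032, 1234.
Linear molecule, 7 cuts → 8 fragments:
  89 − 0 = 89 bp
  389 − 89 = 300 bp
  530 − 389 = 141 bp
  565 − 530 = 35 bp
  868 − 565 = 303 bp
  1032 − 868 = 164 bp
  1234 − 1032 = 202 bp
  1277 − 1234 = 43 bp
Sorted largest to smallest: 303, 300, 202, 164, 141, 89, 43, 35 bp.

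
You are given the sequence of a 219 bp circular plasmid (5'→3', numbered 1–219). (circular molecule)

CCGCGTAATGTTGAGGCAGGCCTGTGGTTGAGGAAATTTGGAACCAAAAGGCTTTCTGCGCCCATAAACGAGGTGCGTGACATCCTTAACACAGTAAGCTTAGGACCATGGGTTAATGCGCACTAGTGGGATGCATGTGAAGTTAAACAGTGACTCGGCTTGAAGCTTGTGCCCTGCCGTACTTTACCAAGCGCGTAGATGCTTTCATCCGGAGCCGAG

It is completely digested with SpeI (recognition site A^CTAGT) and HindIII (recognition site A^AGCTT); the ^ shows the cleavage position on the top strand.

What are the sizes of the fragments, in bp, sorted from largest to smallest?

The SpeI site (ACTAGT) starts at position 122.
SpeI cuts after the first base of each site, so after position 122.
HindIII sites (AAGCTT) start at positions 96, 163.
HindIII cuts after the first base of each site, so after positions 96, 163.
Combined cut positions: 96, 122, 163.
Circular molecule, 3 cuts → 3 fragments:
  97–122 → 26 bp
  123–163 → 41 bp
  164–219 then 1–96 → 56 + 96 = 152 bp
Sorted largest to smallest: 152, 41, 26 bp.

152, 41, 26 bp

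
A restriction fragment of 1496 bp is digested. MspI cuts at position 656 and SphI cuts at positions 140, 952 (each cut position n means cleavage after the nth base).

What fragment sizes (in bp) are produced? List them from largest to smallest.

Combined cut positions (sorted): 140, 656, 952.
Linear molecule, 3 cuts → 4 fragments:
  140 − 0 = 140 bp
  656 − 140 = 516 bp
  952 − 656 = 296 bp
  1496 − 952 = 544 bp
Sorted largest to smallest: 544, 516, 296, 140 bp.

544, 516, 296, 140 bp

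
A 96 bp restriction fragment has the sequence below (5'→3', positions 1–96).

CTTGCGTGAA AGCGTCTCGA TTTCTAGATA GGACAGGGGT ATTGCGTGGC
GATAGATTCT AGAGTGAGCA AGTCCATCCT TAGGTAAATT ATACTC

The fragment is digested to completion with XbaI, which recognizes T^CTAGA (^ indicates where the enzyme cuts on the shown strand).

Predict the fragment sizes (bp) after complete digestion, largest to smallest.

38, 35, 23 bp

XbaI sites (TCTAGA) start at positions 23, 58.
XbaI cuts after the first base of each site, so after positions 23, 58.
Linear molecule, 2 cuts → 3 fragments:
  1–23 → 23 bp
  24–58 → 35 bp
  59–96 → 38 bp
Sorted largest to smallest: 38, 35, 23 bp.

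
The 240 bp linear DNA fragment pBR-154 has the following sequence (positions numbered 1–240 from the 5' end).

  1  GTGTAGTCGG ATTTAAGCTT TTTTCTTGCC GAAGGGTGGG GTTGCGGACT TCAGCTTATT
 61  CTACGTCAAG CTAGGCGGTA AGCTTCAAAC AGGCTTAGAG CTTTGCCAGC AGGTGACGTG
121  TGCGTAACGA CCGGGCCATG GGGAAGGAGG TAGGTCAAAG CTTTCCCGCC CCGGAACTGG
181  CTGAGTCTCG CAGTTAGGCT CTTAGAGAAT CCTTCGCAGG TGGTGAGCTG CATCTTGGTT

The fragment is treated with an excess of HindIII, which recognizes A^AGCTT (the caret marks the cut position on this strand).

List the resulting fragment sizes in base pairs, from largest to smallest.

82, 78, 65, 15 bp

HindIII sites (AAGCTT) start at positions 15, 80, 158.
HindIII cuts after the first base of each site, so after positions 15, 80, 158.
Linear molecule, 3 cuts → 4 fragments:
  1–15 → 15 bp
  16–80 → 65 bp
  81–158 → 78 bp
  159–240 → 82 bp
Sorted largest to smallest: 82, 78, 65, 15 bp.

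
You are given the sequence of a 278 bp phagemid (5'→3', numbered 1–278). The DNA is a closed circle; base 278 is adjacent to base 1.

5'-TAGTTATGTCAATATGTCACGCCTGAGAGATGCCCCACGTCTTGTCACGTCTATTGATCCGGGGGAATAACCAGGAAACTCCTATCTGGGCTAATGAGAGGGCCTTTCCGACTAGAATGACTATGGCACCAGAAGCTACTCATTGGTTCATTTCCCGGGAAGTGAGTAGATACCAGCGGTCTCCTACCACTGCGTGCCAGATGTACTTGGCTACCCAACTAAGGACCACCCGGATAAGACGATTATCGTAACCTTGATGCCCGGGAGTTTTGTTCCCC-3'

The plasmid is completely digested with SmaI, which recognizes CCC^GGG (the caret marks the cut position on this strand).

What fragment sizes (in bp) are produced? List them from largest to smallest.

172, 106 bp

SmaI sites (CCCGGG) start at positions 154, 260.
SmaI cuts after base 3 of each site, so after positions 156, 262.
Circular molecule, 2 cuts → 2 fragments:
  157–262 → 106 bp
  263–278 then 1–156 → 16 + 156 = 172 bp
Sorted largest to smallest: 172, 106 bp.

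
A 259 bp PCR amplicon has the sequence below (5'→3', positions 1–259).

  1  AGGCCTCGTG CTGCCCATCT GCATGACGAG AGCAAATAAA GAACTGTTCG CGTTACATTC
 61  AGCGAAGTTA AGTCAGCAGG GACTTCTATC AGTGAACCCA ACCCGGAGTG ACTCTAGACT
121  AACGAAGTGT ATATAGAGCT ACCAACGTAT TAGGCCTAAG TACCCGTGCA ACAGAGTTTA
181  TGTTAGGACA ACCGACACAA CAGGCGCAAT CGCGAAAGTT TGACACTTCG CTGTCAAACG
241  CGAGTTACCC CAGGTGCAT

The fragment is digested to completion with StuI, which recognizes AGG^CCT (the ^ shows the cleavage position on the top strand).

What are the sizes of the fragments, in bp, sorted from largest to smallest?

151, 105, 3 bp

StuI sites (AGGCCT) start at positions 1, 152.
StuI cuts after base 3 of each site, so after positions 3, 154.
Linear molecule, 2 cuts → 3 fragments:
  1–3 → 3 bp
  4–154 → 151 bp
  155–259 → 105 bp
Sorted largest to smallest: 151, 105, 3 bp.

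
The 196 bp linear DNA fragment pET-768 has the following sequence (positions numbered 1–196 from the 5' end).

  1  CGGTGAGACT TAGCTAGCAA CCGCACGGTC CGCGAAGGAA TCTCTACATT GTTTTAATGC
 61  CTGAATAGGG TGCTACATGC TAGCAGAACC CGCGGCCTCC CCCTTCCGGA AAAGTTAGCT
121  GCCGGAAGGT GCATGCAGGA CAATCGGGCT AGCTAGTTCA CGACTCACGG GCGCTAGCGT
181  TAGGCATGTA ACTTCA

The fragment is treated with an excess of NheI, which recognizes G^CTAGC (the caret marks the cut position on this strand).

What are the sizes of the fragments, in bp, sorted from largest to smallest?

69, 66, 25, 23, 13 bp

NheI sites (GCTAGC) start at positions 13, 79, 148, 173.
NheI cuts after the first base of each site, so after positions 13, 79, 148, 173.
Linear molecule, 4 cuts → 5 fragments:
  1–13 → 13 bp
  14–79 → 66 bp
  80–148 → 69 bp
  149–173 → 25 bp
  174–196 → 23 bp
Sorted largest to smallest: 69, 66, 25, 23, 13 bp.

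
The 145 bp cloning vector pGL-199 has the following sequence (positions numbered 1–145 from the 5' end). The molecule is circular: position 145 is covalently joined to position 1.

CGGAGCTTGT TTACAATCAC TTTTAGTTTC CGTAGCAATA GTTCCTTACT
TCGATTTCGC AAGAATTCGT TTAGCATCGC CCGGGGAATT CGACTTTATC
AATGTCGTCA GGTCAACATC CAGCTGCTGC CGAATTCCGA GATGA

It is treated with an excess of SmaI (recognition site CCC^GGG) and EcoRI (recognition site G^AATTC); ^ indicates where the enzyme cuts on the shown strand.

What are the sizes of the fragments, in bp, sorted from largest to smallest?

The SmaI site (CCCGGG) starts at position 80.
SmaI cuts after base 3 of each site, so after position 82.
EcoRI sites (GAATTC) start at positions 63, 86, 132.
EcoRI cuts after the first base of each site, so after positions 63, 86, 132.
Combined cut positions: 63, 82, 86, 132.
Circular molecule, 4 cuts → 4 fragments:
  64–82 → 19 bp
  83–86 → 4 bp
  87–132 → 46 bp
  133–145 then 1–63 → 13 + 63 = 76 bp
Sorted largest to smallest: 76, 46, 19, 4 bp.

76, 46, 19, 4 bp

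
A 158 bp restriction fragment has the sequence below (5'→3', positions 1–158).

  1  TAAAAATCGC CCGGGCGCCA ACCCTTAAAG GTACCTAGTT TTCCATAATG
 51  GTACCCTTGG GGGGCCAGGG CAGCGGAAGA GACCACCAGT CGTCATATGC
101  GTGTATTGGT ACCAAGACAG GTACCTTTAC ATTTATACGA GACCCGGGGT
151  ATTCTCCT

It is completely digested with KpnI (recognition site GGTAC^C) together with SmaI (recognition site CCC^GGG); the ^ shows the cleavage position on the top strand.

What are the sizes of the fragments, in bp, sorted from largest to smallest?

58, 22, 21, 20, 13, 12, 12 bp

KpnI sites (GGTACC) start at positions 30, 50, 108, 120.
KpnI cuts after base 5 of each site (before the last base), so after positions 34, 54, 112, 124.
SmaI sites (CCCGGG) start at positions 10, 143.
SmaI cuts after base 3 of each site, so after positions 12, 145.
Combined cut positions: 12, 34, 54, 112, 124, 145.
Linear molecule, 6 cuts → 7 fragments:
  1–12 → 12 bp
  13–34 → 22 bp
  35–54 → 20 bp
  55–112 → 58 bp
  113–124 → 12 bp
  125–145 → 21 bp
  146–158 → 13 bp
Sorted largest to smallest: 58, 22, 21, 20, 13, 12, 12 bp.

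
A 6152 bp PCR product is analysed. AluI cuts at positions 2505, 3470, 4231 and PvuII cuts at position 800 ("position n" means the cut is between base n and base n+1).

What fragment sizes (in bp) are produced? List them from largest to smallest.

1921, 1705, 965, 800, 761 bp

Combined cut positions (sorted): 800, 2505, 3470, 4231.
Linear molecule, 4 cuts → 5 fragments:
  800 − 0 = 800 bp
  2505 − 800 = 1705 bp
  3470 − 2505 = 965 bp
  4231 − 3470 = 761 bp
  6152 − 4231 = 1921 bp
Sorted largest to smallest: 1921, 1705, 965, 800, 761 bp.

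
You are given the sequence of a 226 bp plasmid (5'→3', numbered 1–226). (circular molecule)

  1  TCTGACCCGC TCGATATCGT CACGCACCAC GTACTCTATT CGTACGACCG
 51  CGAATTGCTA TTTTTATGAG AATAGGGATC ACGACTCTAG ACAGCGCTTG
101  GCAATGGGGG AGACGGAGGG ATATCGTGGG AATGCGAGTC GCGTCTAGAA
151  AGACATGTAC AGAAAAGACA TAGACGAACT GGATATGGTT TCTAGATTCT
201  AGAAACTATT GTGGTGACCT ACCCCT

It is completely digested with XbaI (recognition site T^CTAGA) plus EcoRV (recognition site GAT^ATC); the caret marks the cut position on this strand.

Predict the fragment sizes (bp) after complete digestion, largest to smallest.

71, 47, 43, 36, 22, 7 bp

XbaI sites (TCTAGA) start at positions 86, 144, 191, 198.
XbaI cuts after the first base of each site, so after positions 86, 144, 191, 198.
EcoRV sites (GATATC) start at positions 13, 120.
EcoRV cuts after base 3 of each site, so after positions 15, 122.
Combined cut positions: 15, 86, 122, 144, 191, 198.
Circular molecule, 6 cuts → 6 fragments:
  16–86 → 71 bp
  87–122 → 36 bp
  123–144 → 22 bp
  145–191 → 47 bp
  192–198 → 7 bp
  199–226 then 1–15 → 28 + 15 = 43 bp
Sorted largest to smallest: 71, 47, 43, 36, 22, 7 bp.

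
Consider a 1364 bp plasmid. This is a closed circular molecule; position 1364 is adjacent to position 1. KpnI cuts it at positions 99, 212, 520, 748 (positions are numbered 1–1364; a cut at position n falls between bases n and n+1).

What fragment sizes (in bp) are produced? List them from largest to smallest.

715, 308, 228, 113 bp

Circular molecule, 4 cuts → 4 fragments:
  212 − 99 = 113 bp
  520 − 212 = 308 bp
  748 − 520 = 228 bp
  wrap: 1364 − 748 + 99 = 715 bp
Sorted largest to smallest: 715, 308, 228, 113 bp.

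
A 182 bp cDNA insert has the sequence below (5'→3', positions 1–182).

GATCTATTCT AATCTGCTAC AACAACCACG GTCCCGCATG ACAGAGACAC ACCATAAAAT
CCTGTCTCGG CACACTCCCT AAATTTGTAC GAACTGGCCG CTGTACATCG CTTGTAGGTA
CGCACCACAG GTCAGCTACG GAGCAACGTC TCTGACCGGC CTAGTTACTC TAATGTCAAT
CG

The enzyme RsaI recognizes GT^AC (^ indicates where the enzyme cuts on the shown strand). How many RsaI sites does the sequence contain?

3

GTAC occurs starting at positions 87, 103, 118.
RsaI cuts at 3 sites.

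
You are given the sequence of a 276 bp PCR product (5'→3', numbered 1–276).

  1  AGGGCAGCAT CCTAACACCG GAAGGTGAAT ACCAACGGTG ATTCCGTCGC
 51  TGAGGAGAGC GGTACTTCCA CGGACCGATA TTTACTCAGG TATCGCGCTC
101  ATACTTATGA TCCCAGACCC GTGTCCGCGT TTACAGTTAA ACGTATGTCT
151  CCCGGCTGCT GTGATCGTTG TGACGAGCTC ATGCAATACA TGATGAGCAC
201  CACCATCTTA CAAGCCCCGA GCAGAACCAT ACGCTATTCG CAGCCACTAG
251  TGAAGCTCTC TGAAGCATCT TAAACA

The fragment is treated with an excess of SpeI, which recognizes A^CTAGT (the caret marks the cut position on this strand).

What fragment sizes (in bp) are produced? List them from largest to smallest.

The SpeI site (ACTAGT) starts at position 246.
SpeI cuts after the first base of each site, so after position 246.
Linear molecule, 1 cut → 2 fragments:
  1–246 → 246 bp
  247–276 → 30 bp
Sorted largest to smallest: 246, 30 bp.

246, 30 bp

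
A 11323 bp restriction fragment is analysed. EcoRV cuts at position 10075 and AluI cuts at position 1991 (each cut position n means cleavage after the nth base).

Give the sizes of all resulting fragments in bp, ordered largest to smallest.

8084, 1991, 1248 bp

Combined cut positions (sorted): 1991, 10075.
Linear molecule, 2 cuts → 3 fragments:
  1991 − 0 = 1991 bp
  10075 − 1991 = 8084 bp
  11323 − 10075 = 1248 bp
Sorted largest to smallest: 8084, 1991, 1248 bp.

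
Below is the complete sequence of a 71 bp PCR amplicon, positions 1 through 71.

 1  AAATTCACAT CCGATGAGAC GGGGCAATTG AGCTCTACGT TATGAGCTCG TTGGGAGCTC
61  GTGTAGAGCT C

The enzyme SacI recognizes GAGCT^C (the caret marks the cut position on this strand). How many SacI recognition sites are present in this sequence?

4

GAGCTC occurs starting at positions 30, 44, 55, 66.
SacI cuts at 4 sites.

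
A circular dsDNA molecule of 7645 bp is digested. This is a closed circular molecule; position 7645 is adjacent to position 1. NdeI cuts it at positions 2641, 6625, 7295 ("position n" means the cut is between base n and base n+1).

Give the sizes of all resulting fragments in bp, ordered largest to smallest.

3984, 2991, 670 bp

Circular molecule, 3 cuts → 3 fragments:
  6625 − 2641 = 3984 bp
  7295 − 6625 = 670 bp
  wrap: 7645 − 7295 + 2641 = 2991 bp
Sorted largest to smallest: 3984, 2991, 670 bp.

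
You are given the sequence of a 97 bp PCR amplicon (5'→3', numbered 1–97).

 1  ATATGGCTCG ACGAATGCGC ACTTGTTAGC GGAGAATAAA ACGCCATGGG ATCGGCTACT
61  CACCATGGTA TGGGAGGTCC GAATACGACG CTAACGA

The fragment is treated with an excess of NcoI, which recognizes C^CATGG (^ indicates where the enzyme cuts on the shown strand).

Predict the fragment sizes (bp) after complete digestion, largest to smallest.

44, 34, 19 bp

NcoI sites (CCATGG) start at positions 44, 63.
NcoI cuts after the first base of each site, so after positions 44, 63.
Linear molecule, 2 cuts → 3 fragments:
  1–44 → 44 bp
  45–63 → 19 bp
  64–97 → 34 bp
Sorted largest to smallest: 44, 34, 19 bp.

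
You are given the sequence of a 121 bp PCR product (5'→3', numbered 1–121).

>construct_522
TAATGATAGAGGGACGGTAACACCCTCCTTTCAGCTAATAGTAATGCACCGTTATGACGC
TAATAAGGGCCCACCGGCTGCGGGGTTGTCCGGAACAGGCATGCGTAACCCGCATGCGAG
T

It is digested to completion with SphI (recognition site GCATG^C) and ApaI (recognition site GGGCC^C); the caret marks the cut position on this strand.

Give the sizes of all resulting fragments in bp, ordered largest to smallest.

SphI sites (GCATGC) start at positions 99, 112.
SphI cuts after base 5 of each site (before the last base), so after positions 103, 116.
The ApaI site (GGGCCC) starts at position 67.
ApaI cuts after base 5 of each site (before the last base), so after position 71.
Combined cut positions: 71, 103, 116.
Linear molecule, 3 cuts → 4 fragments:
  1–71 → 71 bp
  72–103 → 32 bp
  104–116 → 13 bp
  117–121 → 5 bp
Sorted largest to smallest: 71, 32, 13, 5 bp.

71, 32, 13, 5 bp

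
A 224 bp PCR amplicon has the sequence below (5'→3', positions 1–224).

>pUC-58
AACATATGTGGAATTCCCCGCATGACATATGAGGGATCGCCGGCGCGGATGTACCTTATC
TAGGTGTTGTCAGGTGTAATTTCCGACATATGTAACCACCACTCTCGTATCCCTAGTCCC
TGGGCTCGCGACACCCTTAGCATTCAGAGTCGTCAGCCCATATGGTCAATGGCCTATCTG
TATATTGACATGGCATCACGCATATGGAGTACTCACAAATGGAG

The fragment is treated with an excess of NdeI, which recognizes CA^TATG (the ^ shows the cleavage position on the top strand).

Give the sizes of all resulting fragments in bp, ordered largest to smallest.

NdeI sites (CATATG) start at positions 3, 26, 87, 159, 201.
NdeI cuts after base 2 of each site, so after positions 4, 27, 88, 160, 202.
Linear molecule, 5 cuts → 6 fragments:
  1–4 → 4 bp
  5–27 → 23 bp
  28–88 → 61 bp
  89–160 → 72 bp
  161–202 → 42 bp
  203–224 → 22 bp
Sorted largest to smallest: 72, 61, 42, 23, 22, 4 bp.

72, 61, 42, 23, 22, 4 bp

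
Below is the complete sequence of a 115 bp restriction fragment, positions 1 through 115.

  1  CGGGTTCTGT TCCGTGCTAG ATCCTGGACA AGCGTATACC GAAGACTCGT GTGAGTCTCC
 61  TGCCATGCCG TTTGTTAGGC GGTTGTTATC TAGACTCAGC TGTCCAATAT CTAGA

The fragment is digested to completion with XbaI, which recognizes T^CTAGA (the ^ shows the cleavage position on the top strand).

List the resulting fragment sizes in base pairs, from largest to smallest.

89, 21, 5 bp

XbaI sites (TCTAGA) start at positions 89, 110.
XbaI cuts after the first base of each site, so after positions 89, 110.
Linear molecule, 2 cuts → 3 fragments:
  1–89 → 89 bp
  90–110 → 21 bp
  111–115 → 5 bp
Sorted largest to smallest: 89, 21, 5 bp.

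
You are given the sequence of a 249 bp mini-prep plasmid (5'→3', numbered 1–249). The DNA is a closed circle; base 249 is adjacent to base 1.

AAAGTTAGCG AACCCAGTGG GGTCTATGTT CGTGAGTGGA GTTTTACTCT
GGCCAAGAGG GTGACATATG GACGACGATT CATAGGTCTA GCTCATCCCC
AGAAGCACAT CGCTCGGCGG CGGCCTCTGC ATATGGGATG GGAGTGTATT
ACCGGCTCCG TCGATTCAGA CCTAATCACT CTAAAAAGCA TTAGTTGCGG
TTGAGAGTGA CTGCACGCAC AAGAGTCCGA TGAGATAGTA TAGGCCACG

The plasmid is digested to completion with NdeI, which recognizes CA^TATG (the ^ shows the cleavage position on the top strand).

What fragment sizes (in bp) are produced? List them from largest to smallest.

184, 65 bp

NdeI sites (CATATG) start at positions 65, 130.
NdeI cuts after base 2 of each site, so after positions 66, 131.
Circular molecule, 2 cuts → 2 fragments:
  67–131 → 65 bp
  132–249 then 1–66 → 118 + 66 = 184 bp
Sorted largest to smallest: 184, 65 bp.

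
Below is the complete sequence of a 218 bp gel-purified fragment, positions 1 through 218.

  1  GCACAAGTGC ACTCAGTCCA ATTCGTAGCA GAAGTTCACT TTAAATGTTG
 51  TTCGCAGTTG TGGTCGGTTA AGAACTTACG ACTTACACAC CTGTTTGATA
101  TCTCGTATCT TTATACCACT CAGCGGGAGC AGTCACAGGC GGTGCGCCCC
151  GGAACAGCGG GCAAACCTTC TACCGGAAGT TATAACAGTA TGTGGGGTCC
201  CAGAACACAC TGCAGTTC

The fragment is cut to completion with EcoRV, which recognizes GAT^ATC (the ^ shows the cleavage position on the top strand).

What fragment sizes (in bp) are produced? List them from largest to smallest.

119, 99 bp

The EcoRV site (GATATC) starts at position 97.
EcoRV cuts after base 3 of each site, so after position 99.
Linear molecule, 1 cut → 2 fragments:
  1–99 → 99 bp
  100–218 → 119 bp
Sorted largest to smallest: 119, 99 bp.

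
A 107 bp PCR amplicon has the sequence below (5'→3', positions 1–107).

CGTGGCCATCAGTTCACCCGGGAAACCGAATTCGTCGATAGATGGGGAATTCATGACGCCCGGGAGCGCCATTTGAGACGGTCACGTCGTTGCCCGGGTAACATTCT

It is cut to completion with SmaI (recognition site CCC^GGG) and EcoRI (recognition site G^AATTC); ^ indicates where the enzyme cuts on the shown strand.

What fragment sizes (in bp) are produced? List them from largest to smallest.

34, 19, 19, 14, 12, 9 bp

SmaI sites (CCCGGG) start at positions 17, 59, 93.
SmaI cuts after base 3 of each site, so after positions 19, 61, 95.
EcoRI sites (GAATTC) start at positions 28, 47.
EcoRI cuts after the first base of each site, so after positions 28, 47.
Combined cut positions: 19, 28, 47, 61, 95.
Linear molecule, 5 cuts → 6 fragments:
  1–19 → 19 bp
  20–28 → 9 bp
  29–47 → 19 bp
  48–61 → 14 bp
  62–95 → 34 bp
  96–107 → 12 bp
Sorted largest to smallest: 34, 19, 19, 14, 12, 9 bp.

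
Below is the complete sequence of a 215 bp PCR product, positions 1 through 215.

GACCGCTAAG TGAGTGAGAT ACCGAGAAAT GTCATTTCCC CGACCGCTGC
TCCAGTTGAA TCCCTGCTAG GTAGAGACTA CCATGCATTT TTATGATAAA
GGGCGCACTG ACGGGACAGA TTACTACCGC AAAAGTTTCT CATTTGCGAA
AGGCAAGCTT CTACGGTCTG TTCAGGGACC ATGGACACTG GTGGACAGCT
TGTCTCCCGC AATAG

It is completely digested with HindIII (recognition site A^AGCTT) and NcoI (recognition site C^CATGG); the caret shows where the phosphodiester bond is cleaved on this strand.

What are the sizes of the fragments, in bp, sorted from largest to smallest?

The HindIII site (AAGCTT) starts at position 155.
HindIII cuts after the first base of each site, so after position 155.
The NcoI site (CCATGG) starts at position 179.
NcoI cuts after the first base of each site, so after position 179.
Combined cut positions: 155, 179.
Linear molecule, 2 cuts → 3 fragments:
  1–155 → 155 bp
  156–179 → 24 bp
  180–215 → 36 bp
Sorted largest to smallest: 155, 36, 24 bp.

155, 36, 24 bp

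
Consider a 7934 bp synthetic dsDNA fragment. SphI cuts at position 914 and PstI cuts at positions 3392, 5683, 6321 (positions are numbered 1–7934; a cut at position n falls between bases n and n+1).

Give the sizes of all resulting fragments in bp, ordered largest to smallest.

2478, 2291, 1613, 914, 638 bp

Combined cut positions (sorted): 914, 3392, 5683, 6321.
Linear molecule, 4 cuts → 5 fragments:
  914 − 0 = 914 bp
  3392 − 914 = 2478 bp
  5683 − 3392 = 2291 bp
  6321 − 5683 = 638 bp
  7934 − 6321 = 1613 bp
Sorted largest to smallest: 2478, 2291, 1613, 914, 638 bp.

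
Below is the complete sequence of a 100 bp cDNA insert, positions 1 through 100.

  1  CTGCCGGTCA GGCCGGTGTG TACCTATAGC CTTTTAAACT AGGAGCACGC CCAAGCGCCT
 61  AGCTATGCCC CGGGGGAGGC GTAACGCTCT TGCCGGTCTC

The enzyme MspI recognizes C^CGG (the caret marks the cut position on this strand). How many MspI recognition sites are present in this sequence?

4

CCGG occurs starting at positions 4, 13, 70, 93.
MspI cuts at 4 sites.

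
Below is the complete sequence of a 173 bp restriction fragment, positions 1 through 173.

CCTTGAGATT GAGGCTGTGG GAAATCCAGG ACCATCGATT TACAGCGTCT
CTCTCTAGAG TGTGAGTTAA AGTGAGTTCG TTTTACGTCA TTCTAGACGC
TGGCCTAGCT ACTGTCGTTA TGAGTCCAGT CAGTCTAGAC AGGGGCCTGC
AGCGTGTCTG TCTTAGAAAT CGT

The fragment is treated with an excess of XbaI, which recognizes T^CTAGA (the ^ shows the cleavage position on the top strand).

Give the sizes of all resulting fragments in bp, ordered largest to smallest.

XbaI sites (TCTAGA) start at positions 54, 92, 134.
XbaI cuts after the first base of each site, so after positions 54, 92, 134.
Linear molecule, 3 cuts → 4 fragments:
  1–54 → 54 bp
  55–92 → 38 bp
  93–134 → 42 bp
  135–173 → 39 bp
Sorted largest to smallest: 54, 42, 39, 38 bp.

54, 42, 39, 38 bp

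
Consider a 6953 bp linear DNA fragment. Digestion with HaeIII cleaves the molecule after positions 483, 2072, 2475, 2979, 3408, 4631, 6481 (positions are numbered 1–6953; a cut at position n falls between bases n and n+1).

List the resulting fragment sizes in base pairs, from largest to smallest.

1850, 1589, 1223, 504, 483, 472, 429, 403 bp

Linear molecule, 7 cuts → 8 fragments:
  483 − 0 = 483 bp
  2072 − 483 = 1589 bp
  2475 − 2072 = 403 bp
  2979 − 2475 = 504 bp
  3408 − 2979 = 429 bp
  4631 − 3408 = 1223 bp
  6481 − 4631 = 1850 bp
  6953 − 6481 = 472 bp
Sorted largest to smallest: 1850, 1589, 1223, 504, 483, 472, 429, 403 bp.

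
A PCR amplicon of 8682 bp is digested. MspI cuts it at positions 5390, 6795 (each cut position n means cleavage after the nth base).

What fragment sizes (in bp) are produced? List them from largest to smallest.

Linear molecule, 2 cuts → 3 fragments:
  5390 − 0 = 5390 bp
  6795 − 5390 = 1405 bp
  8682 − 6795 = 1887 bp
Sorted largest to smallest: 5390, 1887, 1405 bp.

5390, 1887, 1405 bp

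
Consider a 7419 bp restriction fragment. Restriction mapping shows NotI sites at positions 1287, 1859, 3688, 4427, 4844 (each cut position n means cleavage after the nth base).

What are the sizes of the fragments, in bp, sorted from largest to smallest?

2575, 1829, 1287, 739, 572, 417 bp

Linear molecule, 5 cuts → 6 fragments:
  1287 − 0 = 1287 bp
  1859 − 1287 = 572 bp
  3688 − 1859 = 1829 bp
  4427 − 3688 = 739 bp
  4844 − 4427 = 417 bp
  7419 − 4844 = 2575 bp
Sorted largest to smallest: 2575, 1829, 1287, 739, 572, 417 bp.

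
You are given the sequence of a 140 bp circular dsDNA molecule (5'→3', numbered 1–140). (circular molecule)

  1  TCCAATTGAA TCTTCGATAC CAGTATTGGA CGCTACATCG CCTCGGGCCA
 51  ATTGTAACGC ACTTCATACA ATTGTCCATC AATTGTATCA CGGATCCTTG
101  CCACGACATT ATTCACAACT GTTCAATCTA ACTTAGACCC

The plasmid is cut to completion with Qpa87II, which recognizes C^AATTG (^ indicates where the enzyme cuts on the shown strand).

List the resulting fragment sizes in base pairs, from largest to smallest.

Qpa87II sites (CAATTG) start at positions 3, 49, 69, 80.
Qpa87II cuts after the first base of each site, so after positions 3, 49, 69, 80.
Circular molecule, 4 cuts → 4 fragments:
  4–49 → 46 bp
  50–69 → 20 bp
  70–80 → 11 bp
  81–140 then 1–3 → 60 + 3 = 63 bp
Sorted largest to smallest: 63, 46, 20, 11 bp.

63, 46, 20, 11 bp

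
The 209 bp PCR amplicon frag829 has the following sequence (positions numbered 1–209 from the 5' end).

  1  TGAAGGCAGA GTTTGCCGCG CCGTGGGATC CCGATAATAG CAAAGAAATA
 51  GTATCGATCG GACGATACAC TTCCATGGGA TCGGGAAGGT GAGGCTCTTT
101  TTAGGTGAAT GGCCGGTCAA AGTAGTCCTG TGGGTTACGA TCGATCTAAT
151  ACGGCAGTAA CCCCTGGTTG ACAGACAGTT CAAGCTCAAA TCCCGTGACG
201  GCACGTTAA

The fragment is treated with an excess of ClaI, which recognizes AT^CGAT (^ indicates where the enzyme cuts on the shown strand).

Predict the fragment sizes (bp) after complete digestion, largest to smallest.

ClaI sites (ATCGAT) start at positions 53, 140.
ClaI cuts after base 2 of each site, so after positions 54, 141.
Linear molecule, 2 cuts → 3 fragments:
  1–54 → 54 bp
  55–141 → 87 bp
  142–209 → 68 bp
Sorted largest to smallest: 87, 68, 54 bp.

87, 68, 54 bp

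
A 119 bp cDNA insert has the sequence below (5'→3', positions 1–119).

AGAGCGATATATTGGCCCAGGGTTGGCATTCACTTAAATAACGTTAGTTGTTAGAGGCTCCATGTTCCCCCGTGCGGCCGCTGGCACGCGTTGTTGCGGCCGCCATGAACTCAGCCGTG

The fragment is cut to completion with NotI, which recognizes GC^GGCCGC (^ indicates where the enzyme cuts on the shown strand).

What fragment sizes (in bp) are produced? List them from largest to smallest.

NotI sites (GCGGCCGC) start at positions 74, 96.
NotI cuts after base 2 of each site, so after positions 75, 97.
Linear molecule, 2 cuts → 3 fragments:
  1–75 → 75 bp
  76–97 → 22 bp
  98–119 → 22 bp
Sorted largest to smallest: 75, 22, 22 bp.

75, 22, 22 bp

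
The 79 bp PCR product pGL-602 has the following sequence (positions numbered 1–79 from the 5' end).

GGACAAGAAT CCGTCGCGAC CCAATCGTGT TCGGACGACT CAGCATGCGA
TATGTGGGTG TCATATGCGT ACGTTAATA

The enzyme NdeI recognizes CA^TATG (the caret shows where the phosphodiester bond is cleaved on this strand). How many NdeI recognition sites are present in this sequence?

CATATG occurs starting at position 62.
NdeI cuts at 1 site.

1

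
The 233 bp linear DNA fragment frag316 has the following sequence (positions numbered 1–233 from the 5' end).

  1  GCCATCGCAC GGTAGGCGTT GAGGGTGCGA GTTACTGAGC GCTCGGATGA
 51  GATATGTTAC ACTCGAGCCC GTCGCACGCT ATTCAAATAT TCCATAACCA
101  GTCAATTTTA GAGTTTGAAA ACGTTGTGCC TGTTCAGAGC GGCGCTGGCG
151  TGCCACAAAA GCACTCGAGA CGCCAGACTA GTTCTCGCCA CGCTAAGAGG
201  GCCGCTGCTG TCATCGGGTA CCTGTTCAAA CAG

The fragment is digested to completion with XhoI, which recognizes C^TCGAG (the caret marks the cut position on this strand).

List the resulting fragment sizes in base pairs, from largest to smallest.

XhoI sites (CTCGAG) start at positions 62, 164.
XhoI cuts after the first base of each site, so after positions 62, 164.
Linear molecule, 2 cuts → 3 fragments:
  1–62 → 62 bp
  63–164 → 102 bp
  165–233 → 69 bp
Sorted largest to smallest: 102, 69, 62 bp.

102, 69, 62 bp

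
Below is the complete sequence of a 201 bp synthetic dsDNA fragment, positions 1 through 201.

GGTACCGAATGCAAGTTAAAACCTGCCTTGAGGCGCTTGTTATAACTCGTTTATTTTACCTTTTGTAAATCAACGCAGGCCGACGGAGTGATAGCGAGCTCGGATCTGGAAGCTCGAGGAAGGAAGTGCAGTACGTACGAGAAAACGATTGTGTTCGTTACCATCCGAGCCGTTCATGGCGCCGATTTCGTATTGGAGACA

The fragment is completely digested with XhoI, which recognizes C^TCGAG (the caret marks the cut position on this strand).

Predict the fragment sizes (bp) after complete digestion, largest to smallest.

The XhoI site (CTCGAG) starts at position 113.
XhoI cuts after the first base of each site, so after position 113.
Linear molecule, 1 cut → 2 fragments:
  1–113 → 113 bp
  114–201 → 88 bp
Sorted largest to smallest: 113, 88 bp.

113, 88 bp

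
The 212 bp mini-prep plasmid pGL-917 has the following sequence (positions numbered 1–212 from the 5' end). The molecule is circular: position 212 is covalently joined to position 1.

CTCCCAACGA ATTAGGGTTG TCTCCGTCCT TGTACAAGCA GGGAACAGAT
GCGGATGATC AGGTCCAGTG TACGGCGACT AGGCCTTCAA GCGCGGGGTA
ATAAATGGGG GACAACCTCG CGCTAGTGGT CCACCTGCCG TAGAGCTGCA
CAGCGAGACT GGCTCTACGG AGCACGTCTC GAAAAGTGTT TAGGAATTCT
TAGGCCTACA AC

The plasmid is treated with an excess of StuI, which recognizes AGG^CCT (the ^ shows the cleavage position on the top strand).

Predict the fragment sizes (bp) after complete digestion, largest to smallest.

121, 91 bp

StuI sites (AGGCCT) start at positions 81, 202.
StuI cuts after base 3 of each site, so after positions 83, 204.
Circular molecule, 2 cuts → 2 fragments:
  84–204 → 121 bp
  205–212 then 1–83 → 8 + 83 = 91 bp
Sorted largest to smallest: 121, 91 bp.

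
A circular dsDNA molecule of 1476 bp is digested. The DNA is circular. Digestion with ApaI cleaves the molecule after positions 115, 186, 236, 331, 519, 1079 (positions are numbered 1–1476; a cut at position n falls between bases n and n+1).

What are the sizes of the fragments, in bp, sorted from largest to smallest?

Circular molecule, 6 cuts → 6 fragments:
  186 − 115 = 71 bp
  236 − 186 = 50 bp
  331 − 236 = 95 bp
  519 − 331 = 188 bp
  1079 − 519 = 560 bp
  wrap: 1476 − 1079 + 115 = 512 bp
Sorted largest to smallest: 560, 512, 188, 95, 71, 50 bp.

560, 512, 188, 95, 71, 50 bp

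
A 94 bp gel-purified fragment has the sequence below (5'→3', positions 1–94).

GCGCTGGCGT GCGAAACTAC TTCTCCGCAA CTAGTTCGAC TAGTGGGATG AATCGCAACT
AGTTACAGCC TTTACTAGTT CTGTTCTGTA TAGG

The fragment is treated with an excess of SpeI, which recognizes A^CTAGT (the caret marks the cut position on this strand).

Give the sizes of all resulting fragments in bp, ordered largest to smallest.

SpeI sites (ACTAGT) start at positions 30, 39, 58, 74.
SpeI cuts after the first base of each site, so after positions 30, 39, 58, 74.
Linear molecule, 4 cuts → 5 fragments:
  1–30 → 30 bp
  31–39 → 9 bp
  40–58 → 19 bp
  59–74 → 16 bp
  75–94 → 20 bp
Sorted largest to smallest: 30, 20, 19, 16, 9 bp.

30, 20, 19, 16, 9 bp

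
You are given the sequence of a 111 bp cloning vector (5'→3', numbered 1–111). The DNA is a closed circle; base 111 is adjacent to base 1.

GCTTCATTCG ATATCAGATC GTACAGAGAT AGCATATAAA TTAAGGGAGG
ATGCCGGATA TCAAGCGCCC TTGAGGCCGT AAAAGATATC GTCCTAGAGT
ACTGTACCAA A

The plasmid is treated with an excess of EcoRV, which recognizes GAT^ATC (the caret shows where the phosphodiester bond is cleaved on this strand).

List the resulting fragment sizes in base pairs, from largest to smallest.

47, 36, 28 bp

EcoRV sites (GATATC) start at positions 10, 57, 85.
EcoRV cuts after base 3 of each site, so after positions 12, 59, 87.
Circular molecule, 3 cuts → 3 fragments:
  13–59 → 47 bp
  60–87 → 28 bp
  88–111 then 1–12 → 24 + 12 = 36 bp
Sorted largest to smallest: 47, 36, 28 bp.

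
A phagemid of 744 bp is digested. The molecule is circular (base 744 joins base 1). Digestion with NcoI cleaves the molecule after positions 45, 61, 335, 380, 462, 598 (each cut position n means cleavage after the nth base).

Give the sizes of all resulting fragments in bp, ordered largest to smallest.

274, 191, 136, 82, 45, 16 bp

Circular molecule, 6 cuts → 6 fragments:
  61 − 45 = 16 bp
  335 − 61 = 274 bp
  380 − 335 = 45 bp
  462 − 380 = 82 bp
  598 − 462 = 136 bp
  wrap: 744 − 598 + 45 = 191 bp
Sorted largest to smallest: 274, 191, 136, 82, 45, 16 bp.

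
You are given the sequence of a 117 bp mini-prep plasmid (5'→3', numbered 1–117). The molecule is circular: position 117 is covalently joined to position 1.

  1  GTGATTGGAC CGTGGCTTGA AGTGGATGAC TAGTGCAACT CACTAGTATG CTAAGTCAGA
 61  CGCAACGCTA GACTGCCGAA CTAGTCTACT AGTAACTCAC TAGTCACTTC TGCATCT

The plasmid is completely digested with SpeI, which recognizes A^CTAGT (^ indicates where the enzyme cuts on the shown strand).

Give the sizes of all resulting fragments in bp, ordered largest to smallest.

47, 38, 13, 11, 8 bp

SpeI sites (ACTAGT) start at positions 29, 42, 80, 88, 99.
SpeI cuts after the first base of each site, so after positions 29, 42, 80, 88, 99.
Circular molecule, 5 cuts → 5 fragments:
  30–42 → 13 bp
  43–80 → 38 bp
  81–88 → 8 bp
  89–99 → 11 bp
  100–117 then 1–29 → 18 + 29 = 47 bp
Sorted largest to smallest: 47, 38, 13, 11, 8 bp.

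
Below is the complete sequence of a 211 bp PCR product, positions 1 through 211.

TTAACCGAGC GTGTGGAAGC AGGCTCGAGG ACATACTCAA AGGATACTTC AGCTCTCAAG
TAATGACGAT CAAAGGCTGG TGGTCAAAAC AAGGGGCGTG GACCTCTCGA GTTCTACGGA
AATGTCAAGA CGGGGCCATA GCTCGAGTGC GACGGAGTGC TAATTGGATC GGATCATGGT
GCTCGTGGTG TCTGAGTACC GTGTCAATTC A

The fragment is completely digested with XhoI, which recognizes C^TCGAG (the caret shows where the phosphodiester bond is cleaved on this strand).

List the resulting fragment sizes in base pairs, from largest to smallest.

82, 69, 36, 24 bp

XhoI sites (CTCGAG) start at positions 24, 106, 142.
XhoI cuts after the first base of each site, so after positions 24, 106, 142.
Linear molecule, 3 cuts → 4 fragments:
  1–24 → 24 bp
  25–106 → 82 bp
  107–142 → 36 bp
  143–211 → 69 bp
Sorted largest to smallest: 82, 69, 36, 24 bp.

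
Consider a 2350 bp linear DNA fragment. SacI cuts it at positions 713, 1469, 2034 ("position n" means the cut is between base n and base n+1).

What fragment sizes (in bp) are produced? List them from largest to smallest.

756, 713, 565, 316 bp

Linear molecule, 3 cuts → 4 fragments:
  713 − 0 = 713 bp
  1469 − 713 = 756 bp
  2034 − 1469 = 565 bp
  2350 − 2034 = 316 bp
Sorted largest to smallest: 756, 713, 565, 316 bp.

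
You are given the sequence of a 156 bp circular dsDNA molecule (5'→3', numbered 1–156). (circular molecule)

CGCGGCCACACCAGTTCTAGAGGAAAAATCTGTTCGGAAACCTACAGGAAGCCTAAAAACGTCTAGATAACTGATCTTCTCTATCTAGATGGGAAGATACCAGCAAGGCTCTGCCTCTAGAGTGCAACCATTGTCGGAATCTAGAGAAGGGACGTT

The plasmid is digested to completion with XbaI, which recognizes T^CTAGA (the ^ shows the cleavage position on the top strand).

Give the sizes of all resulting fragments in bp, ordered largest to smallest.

XbaI sites (TCTAGA) start at positions 16, 62, 84, 116, 140.
XbaI cuts after the first base of each site, so after positions 16, 62, 84, 116, 140.
Circular molecule, 5 cuts → 5 fragments:
  17–62 → 46 bp
  63–84 → 22 bp
  85–116 → 32 bp
  117–140 → 24 bp
  141–156 then 1–16 → 16 + 16 = 32 bp
Sorted largest to smallest: 46, 32, 32, 24, 22 bp.

46, 32, 32, 24, 22 bp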